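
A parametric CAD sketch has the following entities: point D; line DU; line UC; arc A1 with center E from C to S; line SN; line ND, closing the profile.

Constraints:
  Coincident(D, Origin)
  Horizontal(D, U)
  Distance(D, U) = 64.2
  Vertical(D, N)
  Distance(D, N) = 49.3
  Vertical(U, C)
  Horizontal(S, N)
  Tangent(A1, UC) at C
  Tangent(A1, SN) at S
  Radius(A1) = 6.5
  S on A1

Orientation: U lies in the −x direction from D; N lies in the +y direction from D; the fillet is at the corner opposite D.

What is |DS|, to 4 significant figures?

75.89

The virtual corner opposite D is at (-64.20, 49.30). A1 meets UC tangentially, so EC is at right angles to UC and A1 meets SN tangentially, so ES is at right angles to SN, with radius 6.5, so the center E sits 6.5 in from both sides at E = (-57.70, 42.80). That places the tangent points at C = (-64.20, 42.80) on UC and S = (-57.70, 49.30) on SN. Then |DS| = |S − D| = 75.89.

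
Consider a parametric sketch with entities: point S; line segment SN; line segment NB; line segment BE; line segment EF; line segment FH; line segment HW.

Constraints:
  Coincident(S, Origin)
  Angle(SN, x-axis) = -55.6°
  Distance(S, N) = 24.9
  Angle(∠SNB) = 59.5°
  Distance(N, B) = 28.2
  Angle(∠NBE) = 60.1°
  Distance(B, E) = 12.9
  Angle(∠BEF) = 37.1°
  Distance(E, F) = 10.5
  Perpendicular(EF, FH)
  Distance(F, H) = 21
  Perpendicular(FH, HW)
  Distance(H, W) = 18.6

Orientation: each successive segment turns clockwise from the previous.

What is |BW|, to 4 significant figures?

22.65

S is at the origin; SN runs at -55.6° with length 24.9, so N = (14.07, -20.55). ∠SNB = 59.5° gives NB at -176.1° from the x-axis; with |NB| = 28.2, B = (-14.07, -22.46). ∠NBE = 60.1° gives BE at 64.00° from the x-axis; with |BE| = 12.9, E = (-8.412, -10.87). ∠BEF = 37.1° gives EF at -78.90° from the x-axis; with |EF| = 10.5, F = (-6.391, -21.17). The perpendicularity gives FH at right angles to EF, so FH runs at -168.9°; with |FH| = 21.0, H = (-27.00, -25.22). FH ⟂ HW, so HW runs at 101.1°; with |HW| = 18.6, W = (-30.58, -6.963). Then |BW| = |W − B| = 22.65.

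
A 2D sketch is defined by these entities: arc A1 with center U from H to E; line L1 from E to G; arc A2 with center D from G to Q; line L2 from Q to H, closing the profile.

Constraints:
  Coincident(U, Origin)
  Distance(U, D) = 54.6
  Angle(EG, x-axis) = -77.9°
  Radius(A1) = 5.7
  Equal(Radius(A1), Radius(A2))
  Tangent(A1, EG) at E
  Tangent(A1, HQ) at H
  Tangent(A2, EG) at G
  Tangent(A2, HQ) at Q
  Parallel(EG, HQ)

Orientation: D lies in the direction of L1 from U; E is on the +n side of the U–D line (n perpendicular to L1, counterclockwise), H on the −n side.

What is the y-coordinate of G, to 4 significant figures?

-52.19

The slot axis is L1's direction at -77.9°, so u = (cos -77.9°, sin -77.9°) = (0.2096, -0.9778) and n = (−sin -77.9°, cos -77.9°) = (0.9778, 0.2096). U is at the origin and D lies 54.6 along u from U, so D = 54.6·u = (11.45, -53.39). Tangency of A1 to both parallel lines with radius 5.7 puts E and H at U ± 5.7·n: E = (5.573, 1.195), H = (-5.573, -1.195). Equal radii place G and Q the same way about D: G = D + 5.7·n = (17.02, -52.19), Q = D − 5.7·n = (5.872, -54.58). So G.y = -52.19.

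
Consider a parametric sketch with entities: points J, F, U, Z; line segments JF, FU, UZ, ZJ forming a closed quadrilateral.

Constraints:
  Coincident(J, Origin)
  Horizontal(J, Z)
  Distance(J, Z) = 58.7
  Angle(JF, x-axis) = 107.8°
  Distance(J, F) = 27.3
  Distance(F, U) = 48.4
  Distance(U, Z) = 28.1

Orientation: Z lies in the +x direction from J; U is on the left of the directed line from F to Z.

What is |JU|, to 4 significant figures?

44.87

J is at the origin; J and Z share the same y with |JZ| = 58.7 and Z in +x, so Z = (58.7, 0). JF runs at 107.8° with |JF| = 27.3, so F = (-8.345, 25.99). U is determined by |FU| = 48.4 and |UZ| = 28.1 together: it lies at the intersection of circle(F, 48.4) and circle(Z, 28.1). With |FZ| = 71.91, the foot of the radical line on FZ is 46.75 from F and the perpendicular offset is √(48.4² − 46.75²) = 12.52. Taking the left-of-FZ solution: U = (39.77, 20.77).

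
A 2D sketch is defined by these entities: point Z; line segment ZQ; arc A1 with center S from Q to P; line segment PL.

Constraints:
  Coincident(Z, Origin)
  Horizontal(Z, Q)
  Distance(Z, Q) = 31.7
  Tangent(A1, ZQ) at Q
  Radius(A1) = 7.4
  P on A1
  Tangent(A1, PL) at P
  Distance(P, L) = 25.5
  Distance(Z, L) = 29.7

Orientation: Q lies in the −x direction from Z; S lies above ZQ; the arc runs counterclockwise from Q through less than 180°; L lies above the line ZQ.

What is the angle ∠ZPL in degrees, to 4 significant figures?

71.30°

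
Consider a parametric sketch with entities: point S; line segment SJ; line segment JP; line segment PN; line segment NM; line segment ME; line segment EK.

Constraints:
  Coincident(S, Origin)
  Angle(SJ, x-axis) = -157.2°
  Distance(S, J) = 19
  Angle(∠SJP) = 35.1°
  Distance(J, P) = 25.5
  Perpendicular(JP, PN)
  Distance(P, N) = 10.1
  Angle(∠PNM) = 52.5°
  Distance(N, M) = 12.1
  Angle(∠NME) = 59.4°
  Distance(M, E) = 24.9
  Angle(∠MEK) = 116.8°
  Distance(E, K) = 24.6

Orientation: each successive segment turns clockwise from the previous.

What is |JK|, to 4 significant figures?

58.29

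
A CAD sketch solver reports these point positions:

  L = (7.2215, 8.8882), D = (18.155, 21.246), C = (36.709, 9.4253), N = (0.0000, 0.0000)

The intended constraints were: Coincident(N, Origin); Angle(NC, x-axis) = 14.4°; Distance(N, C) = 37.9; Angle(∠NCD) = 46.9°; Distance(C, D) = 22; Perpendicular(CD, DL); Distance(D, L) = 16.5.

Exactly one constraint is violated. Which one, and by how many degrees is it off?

Perpendicular(CD, DL) — off by 9.00°.

N = (0.00, 0.00) ✓; NC at 14.40° ✓; |NC| = 37.90 ✓; ∠NCD = 46.90° ✓; |CD| = 22.00 ✓; ∠(CD, DL) = 81.00° ✗; |DL| = 16.50 ✓.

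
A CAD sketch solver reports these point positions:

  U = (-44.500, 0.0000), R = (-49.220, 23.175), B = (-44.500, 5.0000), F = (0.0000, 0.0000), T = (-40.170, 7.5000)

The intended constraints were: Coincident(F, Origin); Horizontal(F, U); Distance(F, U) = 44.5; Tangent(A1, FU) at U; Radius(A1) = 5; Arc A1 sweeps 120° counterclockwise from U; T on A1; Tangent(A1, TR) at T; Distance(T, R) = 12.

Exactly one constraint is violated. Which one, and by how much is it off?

Distance(T, R) = 12 — off by 6.10.

F = (0.00, 0.00) ✓; F.y = 0.00, U.y = 0.00 ✓; |FU| = 44.50 ✓; ∠(BU, UF) = 90.00° ✓; |BU| = 5.000 ✓; bearing(B→T) − bearing(B→U) = 120.0° ✓; |BT| = 5.000 ✓; ∠(BT, TR) = 90.00° ✓; |TR| = 18.10 ✗.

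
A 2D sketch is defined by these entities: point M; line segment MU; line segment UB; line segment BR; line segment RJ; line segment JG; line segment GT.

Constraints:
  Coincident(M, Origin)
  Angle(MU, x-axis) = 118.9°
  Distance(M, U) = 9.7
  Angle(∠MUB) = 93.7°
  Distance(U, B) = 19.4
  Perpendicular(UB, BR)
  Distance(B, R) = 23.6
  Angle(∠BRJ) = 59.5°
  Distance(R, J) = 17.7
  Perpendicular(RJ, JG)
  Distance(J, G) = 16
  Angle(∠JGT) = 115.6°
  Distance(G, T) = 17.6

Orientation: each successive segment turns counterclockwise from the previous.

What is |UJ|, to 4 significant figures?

15.19

UB ⟂ BR, so BR runs at -64.80°; with |BR| = 23.6, R = (-12.19, -21.12). ∠BRJ = 59.5° gives RJ at 55.70° from the x-axis; with |RJ| = 17.7, J = (-2.219, -6.500). Then |UJ| = |J − U| = 15.19.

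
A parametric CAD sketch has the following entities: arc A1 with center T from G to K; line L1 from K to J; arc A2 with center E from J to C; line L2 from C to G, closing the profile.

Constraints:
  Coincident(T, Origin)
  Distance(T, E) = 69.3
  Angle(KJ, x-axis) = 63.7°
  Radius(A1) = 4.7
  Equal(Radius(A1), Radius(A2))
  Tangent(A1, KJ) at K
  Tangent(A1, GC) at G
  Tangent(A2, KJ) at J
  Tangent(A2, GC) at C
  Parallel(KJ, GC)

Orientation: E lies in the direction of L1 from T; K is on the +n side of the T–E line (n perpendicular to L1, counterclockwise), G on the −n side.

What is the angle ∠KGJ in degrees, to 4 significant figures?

82.28°

The slot axis is L1's direction at 63.7°, so u = (cos 63.7°, sin 63.7°) = (0.4431, 0.8965) and n = (−sin 63.7°, cos 63.7°) = (-0.8965, 0.4431). T is at the origin and E lies 69.3 along u from T, so E = 69.3·u = (30.70, 62.13). Tangency of A1 to both parallel lines with radius 4.7 puts K and G at T ± 4.7·n: K = (-4.213, 2.082), G = (4.213, -2.082). Equal radii place J and C the same way about E: J = E + 4.7·n = (26.49, 64.21), C = E − 4.7·n = (34.92, 60.04). Then cos ∠KGJ = GK·GJ / (|GK||GJ|), giving 82.28°.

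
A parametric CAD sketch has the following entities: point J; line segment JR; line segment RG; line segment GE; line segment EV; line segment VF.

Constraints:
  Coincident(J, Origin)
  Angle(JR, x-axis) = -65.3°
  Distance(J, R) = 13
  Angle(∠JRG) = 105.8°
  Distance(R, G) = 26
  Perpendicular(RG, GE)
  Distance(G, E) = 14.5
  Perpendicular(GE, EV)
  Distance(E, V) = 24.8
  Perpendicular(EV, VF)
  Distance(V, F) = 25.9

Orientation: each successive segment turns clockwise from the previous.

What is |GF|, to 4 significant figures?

27.29

The perpendicularity gives EV at right angles to GE, so EV runs at 40.50°; with |EV| = 24.8, V = (-4.897, -1.564). EV is perpendicular to VF, so VF runs at -49.50°; with |VF| = 25.9, F = (11.92, -21.26). Then |GF| = |F − G| = 27.29.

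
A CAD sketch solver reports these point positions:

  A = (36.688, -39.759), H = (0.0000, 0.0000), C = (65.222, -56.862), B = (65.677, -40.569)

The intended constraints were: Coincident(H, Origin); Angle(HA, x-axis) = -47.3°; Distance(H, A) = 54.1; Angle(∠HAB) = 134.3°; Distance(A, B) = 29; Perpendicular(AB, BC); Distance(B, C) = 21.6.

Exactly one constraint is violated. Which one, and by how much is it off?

Distance(B, C) = 21.6 — off by 5.30.

H = (0.00, 0.00) ✓; HA at -47.30° ✓; |HA| = 54.10 ✓; ∠HAB = 134.3° ✓; |AB| = 29.00 ✓; ∠(AB, BC) = 90.00° ✓; |BC| = 16.30 ✗.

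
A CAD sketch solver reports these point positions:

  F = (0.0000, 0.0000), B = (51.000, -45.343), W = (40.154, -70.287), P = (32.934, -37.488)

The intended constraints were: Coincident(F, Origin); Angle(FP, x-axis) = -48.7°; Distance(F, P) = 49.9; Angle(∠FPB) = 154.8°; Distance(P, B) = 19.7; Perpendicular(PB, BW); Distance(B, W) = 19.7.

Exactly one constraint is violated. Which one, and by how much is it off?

Distance(B, W) = 19.7 — off by 7.50.

F = (0.00, 0.00) ✓; FP at -48.70° ✓; |FP| = 49.90 ✓; ∠FPB = 154.8° ✓; |PB| = 19.70 ✓; ∠(PB, BW) = 90.00° ✓; |BW| = 27.20 ✗.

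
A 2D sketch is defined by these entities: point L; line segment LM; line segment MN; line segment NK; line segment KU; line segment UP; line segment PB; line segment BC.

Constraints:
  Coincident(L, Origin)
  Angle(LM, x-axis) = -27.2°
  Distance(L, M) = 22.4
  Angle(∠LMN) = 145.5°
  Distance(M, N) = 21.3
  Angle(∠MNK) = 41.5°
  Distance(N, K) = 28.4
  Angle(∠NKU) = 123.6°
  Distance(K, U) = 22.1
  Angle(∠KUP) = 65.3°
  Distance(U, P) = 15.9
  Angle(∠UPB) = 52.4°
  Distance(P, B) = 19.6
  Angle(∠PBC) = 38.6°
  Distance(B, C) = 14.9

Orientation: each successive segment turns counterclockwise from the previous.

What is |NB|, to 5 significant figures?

34.530

L is at the origin; LM runs at -27.2° with length 22.4, so M = (19.923, -10.239). ∠LMN = 145.5° gives MN at 7.3000° from the x-axis; with |MN| = 21.3, N = (41.050, -7.5325). ∠MNK = 41.5° gives NK at 145.80° from the x-axis; with |NK| = 28.4, K = (17.561, 8.4307). ∠NKU = 123.6° gives KU at -157.80° from the x-axis; with |KU| = 22.1, U = (-2.9005, 0.080369). ∠KUP = 65.3° gives UP at -43.100° from the x-axis; with |UP| = 15.9, P = (8.7090, -10.784). ∠UPB = 52.4° gives PB at 84.500° from the x-axis; with |PB| = 19.6, B = (10.588, 8.7261). Then |NB| = |B − N| = 34.530.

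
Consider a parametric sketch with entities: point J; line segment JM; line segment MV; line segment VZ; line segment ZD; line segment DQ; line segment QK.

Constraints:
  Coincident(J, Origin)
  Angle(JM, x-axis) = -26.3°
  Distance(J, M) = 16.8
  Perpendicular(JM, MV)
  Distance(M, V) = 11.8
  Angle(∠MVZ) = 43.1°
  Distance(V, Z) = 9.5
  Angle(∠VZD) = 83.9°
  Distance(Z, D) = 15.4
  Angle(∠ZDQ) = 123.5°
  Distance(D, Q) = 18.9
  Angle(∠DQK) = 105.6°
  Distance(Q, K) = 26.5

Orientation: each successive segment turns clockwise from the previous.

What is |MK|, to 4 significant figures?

35.77

∠ZDQ = 123.5° gives DQ at -45.80° from the x-axis; with |DQ| = 18.9, Q = (35.40, -19.62). ∠DQK = 105.6° gives QK at -120.2° from the x-axis; with |QK| = 26.5, K = (22.07, -42.52). Then |MK| = |K − M| = 35.77.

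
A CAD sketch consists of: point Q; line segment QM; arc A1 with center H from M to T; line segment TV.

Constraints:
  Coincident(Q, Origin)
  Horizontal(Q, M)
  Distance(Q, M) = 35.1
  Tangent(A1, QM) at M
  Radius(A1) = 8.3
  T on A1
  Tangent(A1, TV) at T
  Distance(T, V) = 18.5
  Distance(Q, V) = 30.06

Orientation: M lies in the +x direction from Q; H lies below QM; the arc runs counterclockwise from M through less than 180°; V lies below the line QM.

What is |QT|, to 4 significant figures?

27.91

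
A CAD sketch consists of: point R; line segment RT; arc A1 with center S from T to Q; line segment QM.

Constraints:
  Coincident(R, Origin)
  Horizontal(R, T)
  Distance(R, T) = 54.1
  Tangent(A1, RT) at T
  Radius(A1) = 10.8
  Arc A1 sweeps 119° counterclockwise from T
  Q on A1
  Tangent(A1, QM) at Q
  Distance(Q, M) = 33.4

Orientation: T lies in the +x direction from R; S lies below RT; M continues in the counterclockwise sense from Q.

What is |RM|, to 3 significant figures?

75.8

R is at the origin; RT is horizontal with |RT| = 54.1 and T on the +x side, so T = (54.1, 0.00). The tangent condition forces ST to be normal to RT, so S = T + (0, -10.8) = (54.1, -10.8). On A1, T sits at bearing 90° from S; a 119° counterclockwise sweep puts Q at bearing 209°, so Q = S + 10.8·(cos 209°, sin 209°) = (44.7, -16.0). The tangent condition forces SQ to be normal to QM, so QM runs along (−sin 209°, cos 209°); with |QM| = 33.4, M = (60.8, -45.2). Then |RM| = |M − R| = 75.8.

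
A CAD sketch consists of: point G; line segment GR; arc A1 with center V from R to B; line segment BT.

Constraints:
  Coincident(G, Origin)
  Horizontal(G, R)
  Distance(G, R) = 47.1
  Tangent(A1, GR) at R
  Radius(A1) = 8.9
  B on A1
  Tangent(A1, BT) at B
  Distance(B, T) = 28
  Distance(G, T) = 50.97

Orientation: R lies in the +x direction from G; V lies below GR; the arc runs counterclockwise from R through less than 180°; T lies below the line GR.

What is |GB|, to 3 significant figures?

39.1

Checks: ∠(VR, RG) = 90.00° ✓; |VB| = 8.900 ✓; ∠(VB, BT) = 90.00° ✓; |BT| = 28.00 ✓; |GT| = 50.97 ✓.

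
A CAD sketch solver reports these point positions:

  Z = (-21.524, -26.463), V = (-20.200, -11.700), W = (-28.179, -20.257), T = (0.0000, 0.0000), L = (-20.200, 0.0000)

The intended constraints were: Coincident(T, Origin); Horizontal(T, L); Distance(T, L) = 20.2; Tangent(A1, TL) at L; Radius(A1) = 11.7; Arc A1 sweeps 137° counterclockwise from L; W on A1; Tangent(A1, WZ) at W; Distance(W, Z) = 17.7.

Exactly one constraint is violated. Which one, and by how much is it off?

Distance(W, Z) = 17.7 — off by 8.60.

T = (0.00, 0.00) ✓; T.y = 0.00, L.y = 0.00 ✓; |TL| = 20.20 ✓; ∠(VL, LT) = 90.00° ✓; |VL| = 11.70 ✓; bearing(V→W) − bearing(V→L) = 137.0° ✓; |VW| = 11.70 ✓; ∠(VW, WZ) = 90.00° ✓; |WZ| = 9.100 ✗.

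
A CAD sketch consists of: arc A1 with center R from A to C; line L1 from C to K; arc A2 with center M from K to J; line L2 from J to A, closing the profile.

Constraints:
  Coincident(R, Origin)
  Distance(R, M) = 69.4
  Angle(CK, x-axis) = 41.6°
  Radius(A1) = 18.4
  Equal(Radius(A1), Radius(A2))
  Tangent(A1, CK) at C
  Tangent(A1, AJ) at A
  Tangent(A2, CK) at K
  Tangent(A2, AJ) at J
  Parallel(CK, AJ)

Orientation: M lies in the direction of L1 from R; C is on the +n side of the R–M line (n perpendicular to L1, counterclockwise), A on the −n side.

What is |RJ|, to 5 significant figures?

71.798

The slot axis is L1's direction at 41.6°, so u = (cos 41.6°, sin 41.6°) = (0.74780, 0.66393) and n = (−sin 41.6°, cos 41.6°) = (-0.66393, 0.74780). R is at the origin and M lies 69.4 along u from R, so M = 69.4·u = (51.897, 46.076). Tangency of A1 to both parallel lines with radius 18.4 puts C and A at R ± 18.4·n: C = (-12.216, 13.759), A = (12.216, -13.759). Equal radii place K and J the same way about M: K = M + 18.4·n = (39.681, 59.836), J = M − 18.4·n = (64.113, 32.317). Then |RJ| = |J − R| = 71.798.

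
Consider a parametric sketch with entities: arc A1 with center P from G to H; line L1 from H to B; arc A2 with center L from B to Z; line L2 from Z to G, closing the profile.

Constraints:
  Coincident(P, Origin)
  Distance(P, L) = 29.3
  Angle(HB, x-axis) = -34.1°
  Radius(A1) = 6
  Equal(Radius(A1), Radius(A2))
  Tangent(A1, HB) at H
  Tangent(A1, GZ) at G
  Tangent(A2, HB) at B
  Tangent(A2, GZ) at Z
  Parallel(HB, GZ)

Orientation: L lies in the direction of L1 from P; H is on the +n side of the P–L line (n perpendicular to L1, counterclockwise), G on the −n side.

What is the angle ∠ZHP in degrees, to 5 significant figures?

67.728°

The slot axis is L1's direction at -34.1°, so u = (cos -34.1°, sin -34.1°) = (0.82806, -0.56064) and n = (−sin -34.1°, cos -34.1°) = (0.56064, 0.82806). P is at the origin and L lies 29.3 along u from P, so L = 29.3·u = (24.262, -16.427). Tangency of A1 to both parallel lines with radius 6.0 puts H and G at P ± 6.0·n: H = (3.3638, 4.9684), G = (-3.3638, -4.9684). Equal radii place B and Z the same way about L: B = L + 6.0·n = (27.626, -11.458), Z = L − 6.0·n = (20.898, -21.395). Then cos ∠ZHP = HZ·HP / (|HZ||HP|), giving 67.728°.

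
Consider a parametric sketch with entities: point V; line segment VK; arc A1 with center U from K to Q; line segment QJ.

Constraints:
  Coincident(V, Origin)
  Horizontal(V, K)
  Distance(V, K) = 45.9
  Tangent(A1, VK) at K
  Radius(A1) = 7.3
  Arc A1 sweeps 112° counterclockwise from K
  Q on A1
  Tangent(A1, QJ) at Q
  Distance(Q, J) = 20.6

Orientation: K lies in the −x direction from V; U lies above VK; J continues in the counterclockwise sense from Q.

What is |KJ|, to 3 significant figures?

29.2

V is at the origin; VK is horizontal with |VK| = 45.9 and K on the −x side, so K = (-45.9, 0.00). The tangent condition forces UK to be normal to VK, so U = K + (0, 7.3) = (-45.9, 7.30). On A1, K sits at bearing -90° from U; a 112° counterclockwise sweep puts Q at bearing 22°, so Q = U + 7.3·(cos 22°, sin 22°) = (-39.1, 10.0). Tangency of A1 to QJ means the radius UQ is perpendicular to QJ, so QJ runs along (−sin 22°, cos 22°); with |QJ| = 20.6, J = (-46.8, 29.1). Then |KJ| = |J − K| = 29.2.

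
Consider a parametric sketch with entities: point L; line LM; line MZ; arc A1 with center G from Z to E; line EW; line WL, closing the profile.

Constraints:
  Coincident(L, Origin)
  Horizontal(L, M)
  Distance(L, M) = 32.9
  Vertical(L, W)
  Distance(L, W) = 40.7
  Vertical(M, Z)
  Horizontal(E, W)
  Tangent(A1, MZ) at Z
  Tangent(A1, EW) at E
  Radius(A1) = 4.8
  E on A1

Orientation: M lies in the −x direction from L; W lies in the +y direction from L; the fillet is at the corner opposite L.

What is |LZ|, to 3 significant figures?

48.7

L is at the origin; LM is horizontal with |LM| = 32.9 and M on the −x side, so M = (-32.9, 0.00). L and W share the same x with |LW| = 40.7 and W on the +y side, so W = (0.00, 40.7). The virtual corner opposite L is at (-32.9, 40.7). The tangent condition forces GZ to be normal to MZ and the tangent condition forces GE to be normal to EW, with radius 4.8, so the center G sits 4.8 in from both sides at G = (-28.1, 35.9). That places the tangent points at Z = (-32.9, 35.9) on MZ and E = (-28.1, 40.7) on EW. Then |LZ| = |Z − L| = 48.7.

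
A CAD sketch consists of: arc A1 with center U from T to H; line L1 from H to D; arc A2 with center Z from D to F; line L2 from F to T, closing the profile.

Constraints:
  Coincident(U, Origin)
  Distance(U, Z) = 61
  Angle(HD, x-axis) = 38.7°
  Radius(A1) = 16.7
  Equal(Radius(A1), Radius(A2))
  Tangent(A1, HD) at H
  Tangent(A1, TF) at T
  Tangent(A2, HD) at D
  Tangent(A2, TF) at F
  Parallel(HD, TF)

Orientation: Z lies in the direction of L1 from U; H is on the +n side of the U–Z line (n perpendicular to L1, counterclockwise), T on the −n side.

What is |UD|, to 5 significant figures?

63.245

Tangency of A1 to both parallel lines with radius 16.7 puts H and T at U ± 16.7·n: H = (-10.442, 13.033), T = (10.442, -13.033). Equal radii place D and F the same way about Z: D = Z + 16.7·n = (37.165, 51.173), F = Z − 16.7·n = (58.048, 25.107). Then |UD| = |D − U| = 63.245.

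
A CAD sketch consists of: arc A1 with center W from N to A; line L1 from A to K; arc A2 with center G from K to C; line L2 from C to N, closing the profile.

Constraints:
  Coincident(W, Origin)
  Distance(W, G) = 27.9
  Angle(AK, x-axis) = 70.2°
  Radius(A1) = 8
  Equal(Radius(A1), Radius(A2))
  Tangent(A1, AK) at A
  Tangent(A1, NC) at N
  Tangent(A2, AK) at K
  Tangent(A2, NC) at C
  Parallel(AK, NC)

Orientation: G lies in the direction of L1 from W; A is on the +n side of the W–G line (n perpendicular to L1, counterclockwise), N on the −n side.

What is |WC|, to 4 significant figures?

29.02

The slot axis is L1's direction at 70.2°, so u = (cos 70.2°, sin 70.2°) = (0.3387, 0.9409) and n = (−sin 70.2°, cos 70.2°) = (-0.9409, 0.3387). W is at the origin and G lies 27.9 along u from W, so G = 27.9·u = (9.451, 26.25). Tangency of A1 to both parallel lines with radius 8.0 puts A and N at W ± 8.0·n: A = (-7.527, 2.710), N = (7.527, -2.710). Equal radii place K and C the same way about G: K = G + 8.0·n = (1.924, 28.96), C = G − 8.0·n = (16.98, 23.54). Then |WC| = |C − W| = 29.02.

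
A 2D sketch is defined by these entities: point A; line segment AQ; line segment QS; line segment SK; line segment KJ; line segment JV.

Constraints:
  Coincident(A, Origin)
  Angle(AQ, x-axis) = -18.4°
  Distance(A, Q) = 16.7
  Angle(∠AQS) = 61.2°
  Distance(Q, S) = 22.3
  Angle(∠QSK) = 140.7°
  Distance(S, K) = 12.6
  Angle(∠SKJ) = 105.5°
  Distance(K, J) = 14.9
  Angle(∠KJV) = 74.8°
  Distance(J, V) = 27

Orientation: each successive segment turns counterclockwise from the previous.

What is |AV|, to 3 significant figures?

10.4

∠SKJ = 105.5° gives KJ at -146° from the x-axis; with |KJ| = 14.9, J = (-10.1, 16.4). ∠KJV = 74.8° gives JV at -40.6° from the x-axis; with |JV| = 27.0, V = (10.4, -1.13). Then |AV| = |V − A| = 10.4.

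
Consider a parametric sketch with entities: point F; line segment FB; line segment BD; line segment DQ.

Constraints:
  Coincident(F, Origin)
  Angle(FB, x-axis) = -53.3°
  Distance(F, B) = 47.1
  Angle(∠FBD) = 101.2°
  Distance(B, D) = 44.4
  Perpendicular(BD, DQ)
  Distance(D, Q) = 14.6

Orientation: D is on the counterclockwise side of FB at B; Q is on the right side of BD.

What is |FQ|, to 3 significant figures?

81.0

∠FBD = 101.2°, so BD runs at -53.3° + (180° − 101.2°) = 25.5° from the x-axis; with |BD| = 44.4, D = B + 44.4·(cos 25.5°, sin 25.5°) = (68.2, -18.6). BD is perpendicular to DQ; with |DQ| = 14.6 on the right of BD, Q = D + 14.6·(0.431, -0.903) = (74.5, -31.8). Then |FQ| = |Q − F| = 81.0.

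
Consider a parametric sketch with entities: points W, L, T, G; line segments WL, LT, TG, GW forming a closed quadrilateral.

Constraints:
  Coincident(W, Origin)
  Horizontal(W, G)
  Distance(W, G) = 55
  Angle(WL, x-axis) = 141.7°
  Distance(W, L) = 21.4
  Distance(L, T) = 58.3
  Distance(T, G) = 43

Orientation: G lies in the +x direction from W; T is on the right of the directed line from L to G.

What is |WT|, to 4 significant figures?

37.25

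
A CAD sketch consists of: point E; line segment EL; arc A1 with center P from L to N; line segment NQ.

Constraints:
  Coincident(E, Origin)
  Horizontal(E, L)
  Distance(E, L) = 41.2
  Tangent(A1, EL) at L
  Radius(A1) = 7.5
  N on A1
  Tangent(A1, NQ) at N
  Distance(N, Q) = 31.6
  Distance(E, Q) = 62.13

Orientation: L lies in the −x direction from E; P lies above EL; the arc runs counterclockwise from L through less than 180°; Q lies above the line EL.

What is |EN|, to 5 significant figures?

36.088

Checks: |PN| = 7.500 ✓; ∠(PN, NQ) = 90.00° ✓; |NQ| = 31.60 ✓; |EQ| = 62.13 ✓.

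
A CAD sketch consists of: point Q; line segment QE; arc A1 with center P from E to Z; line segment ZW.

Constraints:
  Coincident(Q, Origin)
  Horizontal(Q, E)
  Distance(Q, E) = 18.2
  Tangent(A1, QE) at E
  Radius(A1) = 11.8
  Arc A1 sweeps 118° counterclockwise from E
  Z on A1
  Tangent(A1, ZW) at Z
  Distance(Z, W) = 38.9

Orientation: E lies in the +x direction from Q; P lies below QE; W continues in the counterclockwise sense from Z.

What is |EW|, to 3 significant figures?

52.3

On A1, E sits at bearing 90° from P; a 118° counterclockwise sweep puts Z at bearing 208°, so Z = P + 11.8·(cos 208°, sin 208°) = (7.78, -17.3). Since A1 is tangent to ZW there, PZ ⟂ ZW, so ZW runs along (−sin 208°, cos 208°); with |ZW| = 38.9, W = (26.0, -51.7). Then |EW| = |W − E| = 52.3.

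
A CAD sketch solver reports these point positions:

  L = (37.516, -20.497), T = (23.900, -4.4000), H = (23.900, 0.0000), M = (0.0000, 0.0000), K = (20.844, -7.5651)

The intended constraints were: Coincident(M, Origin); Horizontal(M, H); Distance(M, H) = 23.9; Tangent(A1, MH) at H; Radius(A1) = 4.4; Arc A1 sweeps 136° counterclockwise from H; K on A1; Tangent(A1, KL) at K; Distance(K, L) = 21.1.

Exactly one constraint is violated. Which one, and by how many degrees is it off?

Tangent(A1, KL) at K — off by 6.20°.

M = (0.00, 0.00) ✓; M.y = 0.00, H.y = 0.00 ✓; |MH| = 23.90 ✓; ∠(TH, HM) = 90.00° ✓; |TH| = 4.400 ✓; bearing(T→K) − bearing(T→H) = 136.0° ✓; |TK| = 4.400 ✓; ∠(TK, KL) = 83.80° ✗; |KL| = 21.10 ✓.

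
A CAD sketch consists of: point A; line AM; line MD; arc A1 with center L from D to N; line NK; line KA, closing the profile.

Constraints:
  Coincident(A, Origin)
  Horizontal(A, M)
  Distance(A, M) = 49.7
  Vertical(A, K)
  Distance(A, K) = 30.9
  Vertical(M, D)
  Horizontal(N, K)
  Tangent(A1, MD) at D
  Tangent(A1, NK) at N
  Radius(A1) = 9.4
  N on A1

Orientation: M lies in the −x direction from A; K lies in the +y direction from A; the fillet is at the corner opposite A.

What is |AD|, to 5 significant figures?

54.151

The virtual corner opposite A is at (-49.700, 30.900). Since A1 is tangent to MD there, LD ⟂ MD and since A1 is tangent to NK there, LN ⟂ NK, with radius 9.4, so the center L sits 9.4 in from both sides at L = (-40.300, 21.500). That places the tangent points at D = (-49.700, 21.500) on MD and N = (-40.300, 30.900) on NK. Then |AD| = |D − A| = 54.151.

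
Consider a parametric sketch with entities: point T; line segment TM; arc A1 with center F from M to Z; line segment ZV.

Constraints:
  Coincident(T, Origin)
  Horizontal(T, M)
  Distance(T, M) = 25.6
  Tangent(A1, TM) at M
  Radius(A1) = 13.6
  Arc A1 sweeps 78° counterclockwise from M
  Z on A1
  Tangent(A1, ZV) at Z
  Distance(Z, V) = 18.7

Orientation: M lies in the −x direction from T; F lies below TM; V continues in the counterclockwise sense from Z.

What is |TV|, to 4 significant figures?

51.73

On A1, M sits at bearing 90° from F; a 78° counterclockwise sweep puts Z at bearing 168°, so Z = F + 13.6·(cos 168°, sin 168°) = (-38.90, -10.77). The tangent condition forces FZ to be normal to ZV, so ZV runs along (−sin 168°, cos 168°); with |ZV| = 18.7, V = (-42.79, -29.06). Then |TV| = |V − T| = 51.73.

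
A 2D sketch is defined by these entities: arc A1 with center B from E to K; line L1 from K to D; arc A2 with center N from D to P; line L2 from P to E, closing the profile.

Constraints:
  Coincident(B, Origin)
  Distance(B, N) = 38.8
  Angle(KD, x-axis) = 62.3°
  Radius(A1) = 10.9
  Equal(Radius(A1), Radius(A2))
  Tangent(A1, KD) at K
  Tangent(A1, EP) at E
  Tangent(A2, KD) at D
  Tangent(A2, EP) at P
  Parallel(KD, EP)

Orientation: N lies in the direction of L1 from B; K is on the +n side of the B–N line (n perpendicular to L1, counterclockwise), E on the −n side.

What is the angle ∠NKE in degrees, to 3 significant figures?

74.3°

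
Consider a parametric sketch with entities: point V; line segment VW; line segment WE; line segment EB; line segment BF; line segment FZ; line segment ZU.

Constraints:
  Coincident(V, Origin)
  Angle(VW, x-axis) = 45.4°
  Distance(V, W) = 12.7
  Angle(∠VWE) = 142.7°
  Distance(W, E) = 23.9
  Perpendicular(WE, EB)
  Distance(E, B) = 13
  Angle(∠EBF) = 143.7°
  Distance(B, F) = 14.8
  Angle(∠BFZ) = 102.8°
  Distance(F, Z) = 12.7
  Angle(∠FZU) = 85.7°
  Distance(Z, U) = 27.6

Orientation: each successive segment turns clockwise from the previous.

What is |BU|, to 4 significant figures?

19.10

V is at the origin; VW runs at 45.4° with length 12.7, so W = (8.917, 9.043). ∠VWE = 142.7° gives WE at 8.100° from the x-axis; with |WE| = 23.9, E = (32.58, 12.41). The perpendicularity gives EB at right angles to WE, so EB runs at -81.90°; with |EB| = 13.0, B = (34.41, -0.4600). ∠EBF = 143.7° gives BF at -118.2° from the x-axis; with |BF| = 14.8, F = (27.42, -13.50). ∠BFZ = 102.8° gives FZ at 164.6° from the x-axis; with |FZ| = 12.7, Z = (15.17, -10.13). ∠FZU = 85.7° gives ZU at 70.30° from the x-axis; with |ZU| = 27.6, U = (24.48, 15.85). Then |BU| = |U − B| = 19.10.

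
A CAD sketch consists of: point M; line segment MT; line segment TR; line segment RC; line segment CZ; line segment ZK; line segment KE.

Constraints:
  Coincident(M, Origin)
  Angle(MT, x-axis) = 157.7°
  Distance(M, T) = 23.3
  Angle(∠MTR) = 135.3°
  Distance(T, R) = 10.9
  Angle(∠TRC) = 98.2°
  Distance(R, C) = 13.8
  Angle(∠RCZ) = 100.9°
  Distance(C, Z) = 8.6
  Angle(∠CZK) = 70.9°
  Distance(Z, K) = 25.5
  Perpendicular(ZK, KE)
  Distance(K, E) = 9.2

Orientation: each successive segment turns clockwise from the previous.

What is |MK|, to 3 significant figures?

33.2

∠RCZ = 100.9° gives CZ at -47.9° from the x-axis; with |CZ| = 8.6, Z = (-8.25, 19.6). ∠CZK = 70.9° gives ZK at -157° from the x-axis; with |ZK| = 25.5, K = (-31.7, 9.68). Then |MK| = |K − M| = 33.2.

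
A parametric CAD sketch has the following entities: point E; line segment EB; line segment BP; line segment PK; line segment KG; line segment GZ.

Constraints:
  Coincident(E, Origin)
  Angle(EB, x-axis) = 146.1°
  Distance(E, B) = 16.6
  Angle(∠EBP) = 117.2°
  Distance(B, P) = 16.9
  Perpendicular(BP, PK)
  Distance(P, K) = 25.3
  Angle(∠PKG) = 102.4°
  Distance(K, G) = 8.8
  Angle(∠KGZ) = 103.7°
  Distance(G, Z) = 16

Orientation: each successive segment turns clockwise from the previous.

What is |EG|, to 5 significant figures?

20.174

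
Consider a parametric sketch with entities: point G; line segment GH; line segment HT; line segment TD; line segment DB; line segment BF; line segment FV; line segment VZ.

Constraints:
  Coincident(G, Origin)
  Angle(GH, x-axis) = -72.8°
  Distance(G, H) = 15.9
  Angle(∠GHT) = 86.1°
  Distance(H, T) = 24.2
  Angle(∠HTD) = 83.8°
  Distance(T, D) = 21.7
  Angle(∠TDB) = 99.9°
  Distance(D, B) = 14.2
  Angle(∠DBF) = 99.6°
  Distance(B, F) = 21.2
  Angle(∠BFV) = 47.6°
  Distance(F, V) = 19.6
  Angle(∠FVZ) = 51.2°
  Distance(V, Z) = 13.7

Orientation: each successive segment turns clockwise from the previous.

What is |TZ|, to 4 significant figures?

23.69

G is at the origin; GH runs at -72.8° with length 15.9, so H = (4.702, -15.19). ∠GHT = 86.1° gives HT at -166.7° from the x-axis; with |HT| = 24.2, T = (-18.85, -20.76). ∠HTD = 83.8° gives TD at 97.10° from the x-axis; with |TD| = 21.7, D = (-21.53, 0.7775). ∠TDB = 99.9° gives DB at 17.00° from the x-axis; with |DB| = 14.2, B = (-7.952, 4.929). ∠DBF = 99.6° gives BF at -63.40° from the x-axis; with |BF| = 21.2, F = (1.541, -14.03). ∠BFV = 47.6° gives FV at 164.2° from the x-axis; with |FV| = 19.6, V = (-17.32, -8.690). ∠FVZ = 51.2° gives VZ at 35.40° from the x-axis; with |VZ| = 13.7, Z = (-6.152, -0.7541). Then |TZ| = |Z − T| = 23.69.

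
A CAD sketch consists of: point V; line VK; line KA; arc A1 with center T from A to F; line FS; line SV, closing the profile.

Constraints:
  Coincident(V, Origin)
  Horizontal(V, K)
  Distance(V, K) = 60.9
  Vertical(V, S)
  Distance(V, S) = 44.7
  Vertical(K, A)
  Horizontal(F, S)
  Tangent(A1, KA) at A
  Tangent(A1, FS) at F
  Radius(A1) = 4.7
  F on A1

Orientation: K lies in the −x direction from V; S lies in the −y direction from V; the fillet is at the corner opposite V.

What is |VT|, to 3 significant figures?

69.0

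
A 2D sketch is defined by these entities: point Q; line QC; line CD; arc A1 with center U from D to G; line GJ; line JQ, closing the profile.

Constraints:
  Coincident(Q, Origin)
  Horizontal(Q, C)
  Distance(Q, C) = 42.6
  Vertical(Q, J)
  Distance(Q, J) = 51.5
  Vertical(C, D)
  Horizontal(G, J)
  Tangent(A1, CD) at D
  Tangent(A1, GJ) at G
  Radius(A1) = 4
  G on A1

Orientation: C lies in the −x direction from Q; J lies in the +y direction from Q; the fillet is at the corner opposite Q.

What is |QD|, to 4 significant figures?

63.80

The virtual corner opposite Q is at (-42.60, 51.50). The tangent condition forces UD to be normal to CD and the tangent condition forces UG to be normal to GJ, with radius 4.0, so the center U sits 4.0 in from both sides at U = (-38.60, 47.50). That places the tangent points at D = (-42.60, 47.50) on CD and G = (-38.60, 51.50) on GJ. Then |QD| = |D − Q| = 63.80.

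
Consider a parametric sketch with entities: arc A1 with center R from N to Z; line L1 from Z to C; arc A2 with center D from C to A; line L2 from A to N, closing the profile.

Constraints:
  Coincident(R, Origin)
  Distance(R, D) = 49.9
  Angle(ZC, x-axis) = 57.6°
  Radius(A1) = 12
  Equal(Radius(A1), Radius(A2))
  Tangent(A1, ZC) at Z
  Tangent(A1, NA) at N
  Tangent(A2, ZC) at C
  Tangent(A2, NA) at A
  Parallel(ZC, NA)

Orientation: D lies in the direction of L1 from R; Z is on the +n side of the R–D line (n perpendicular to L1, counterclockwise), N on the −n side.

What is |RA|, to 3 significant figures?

51.3

Tangency of A1 to both parallel lines with radius 12.0 puts Z and N at R ± 12.0·n: Z = (-10.1, 6.43), N = (10.1, -6.43). Equal radii place C and A the same way about D: C = D + 12.0·n = (16.6, 48.6), A = D − 12.0·n = (36.9, 35.7). Then |RA| = |A − R| = 51.3.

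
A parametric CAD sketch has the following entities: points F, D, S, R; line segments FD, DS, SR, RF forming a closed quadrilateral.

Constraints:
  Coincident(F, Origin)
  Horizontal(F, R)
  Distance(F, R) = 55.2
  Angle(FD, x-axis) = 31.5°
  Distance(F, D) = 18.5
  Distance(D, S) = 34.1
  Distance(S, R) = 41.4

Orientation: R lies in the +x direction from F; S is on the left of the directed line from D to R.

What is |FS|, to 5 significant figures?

51.768

F is at the origin; F and R share the same y with |FR| = 55.2 and R in +x, so R = (55.2, 0). FD runs at 31.5° with |FD| = 18.5, so D = (15.774, 9.6662). S is determined by |DS| = 34.1 and |SR| = 41.4 together: it lies at the intersection of circle(D, 34.1) and circle(R, 41.4). With |DR| = 40.594, the foot of the radical line on DR is 13.508 from D and the perpendicular offset is √(34.1² − 13.508²) = 31.310. Taking the left-of-DR solution: S = (36.349, 36.859).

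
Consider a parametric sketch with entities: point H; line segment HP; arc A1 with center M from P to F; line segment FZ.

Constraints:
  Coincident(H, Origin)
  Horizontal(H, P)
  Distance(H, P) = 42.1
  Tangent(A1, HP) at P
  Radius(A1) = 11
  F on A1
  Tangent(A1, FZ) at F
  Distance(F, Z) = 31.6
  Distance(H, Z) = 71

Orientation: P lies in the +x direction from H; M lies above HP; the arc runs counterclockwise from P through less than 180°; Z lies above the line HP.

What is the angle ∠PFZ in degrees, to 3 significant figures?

140°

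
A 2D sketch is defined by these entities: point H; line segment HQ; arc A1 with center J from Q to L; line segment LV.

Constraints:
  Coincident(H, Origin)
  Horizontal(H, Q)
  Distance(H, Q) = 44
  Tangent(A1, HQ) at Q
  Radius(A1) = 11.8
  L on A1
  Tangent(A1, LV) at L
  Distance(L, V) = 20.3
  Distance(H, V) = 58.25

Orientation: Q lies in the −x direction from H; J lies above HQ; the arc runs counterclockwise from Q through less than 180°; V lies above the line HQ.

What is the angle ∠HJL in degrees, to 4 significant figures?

51.16°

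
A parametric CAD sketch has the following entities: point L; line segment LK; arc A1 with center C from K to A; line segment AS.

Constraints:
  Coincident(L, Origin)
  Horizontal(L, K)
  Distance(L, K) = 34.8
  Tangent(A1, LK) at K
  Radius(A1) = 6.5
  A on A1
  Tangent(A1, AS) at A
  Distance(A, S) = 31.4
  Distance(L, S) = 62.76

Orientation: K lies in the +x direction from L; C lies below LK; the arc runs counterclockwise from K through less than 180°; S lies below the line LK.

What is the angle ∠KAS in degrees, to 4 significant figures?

111.0°

L is at the origin; L and K share the same y with |LK| = 34.8 and K on the +x side, so K = (34.80, 0.000). Since A1 is tangent to LK there, CK ⟂ LK, so C = K + (0, -6.5) = (34.80, -6.500). Since CA ⟂ AS (tangency), |CS| = √(6.5² + 31.4²) = 32.07 regardless of where A sits on A1. So S lies on both circle(L, 62.76) and circle(C, 32.07); the below-LK intersection is S = (53.79, -32.34). A is the foot of the tangent from S: A = (30.45, -11.33).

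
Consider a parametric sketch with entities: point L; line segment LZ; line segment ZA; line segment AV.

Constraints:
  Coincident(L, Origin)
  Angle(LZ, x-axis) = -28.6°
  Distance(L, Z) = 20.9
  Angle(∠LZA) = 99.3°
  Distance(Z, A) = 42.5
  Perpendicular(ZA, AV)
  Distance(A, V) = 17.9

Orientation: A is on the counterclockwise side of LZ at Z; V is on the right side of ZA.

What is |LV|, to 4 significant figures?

59.91

∠LZA = 99.3°, so ZA runs at -28.6° + (180° − 99.3°) = 52.10° from the x-axis; with |ZA| = 42.5, A = Z + 42.5·(cos 52.10°, sin 52.10°) = (44.46, 23.53). The perpendicularity gives AV at right angles to ZA; with |AV| = 17.9 on the right of ZA, V = A + 17.9·(0.7891, -0.6143) = (58.58, 12.54). Then |LV| = |V − L| = 59.91.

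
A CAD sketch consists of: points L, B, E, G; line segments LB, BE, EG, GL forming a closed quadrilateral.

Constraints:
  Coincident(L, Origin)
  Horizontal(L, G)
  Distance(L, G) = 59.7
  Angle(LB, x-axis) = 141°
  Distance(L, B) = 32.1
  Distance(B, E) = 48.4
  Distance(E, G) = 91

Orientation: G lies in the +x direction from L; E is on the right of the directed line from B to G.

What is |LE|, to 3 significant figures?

38.9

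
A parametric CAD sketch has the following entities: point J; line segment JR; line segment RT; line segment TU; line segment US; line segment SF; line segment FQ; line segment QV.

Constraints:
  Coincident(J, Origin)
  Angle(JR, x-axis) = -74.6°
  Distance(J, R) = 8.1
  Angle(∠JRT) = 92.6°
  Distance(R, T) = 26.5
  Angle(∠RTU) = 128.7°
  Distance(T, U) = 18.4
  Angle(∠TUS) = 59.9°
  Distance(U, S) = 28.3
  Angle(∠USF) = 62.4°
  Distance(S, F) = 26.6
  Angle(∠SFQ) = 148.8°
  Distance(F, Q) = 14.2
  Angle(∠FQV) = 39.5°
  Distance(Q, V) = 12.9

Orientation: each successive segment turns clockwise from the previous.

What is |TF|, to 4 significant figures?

10.20

J is at the origin; JR runs at -74.6° with length 8.1, so R = (2.151, -7.809). ∠JRT = 92.6° gives RT at -162.0° from the x-axis; with |RT| = 26.5, T = (-23.05, -16.00). ∠RTU = 128.7° gives TU at 146.7° from the x-axis; with |TU| = 18.4, U = (-38.43, -5.896). ∠TUS = 59.9° gives US at 26.60° from the x-axis; with |US| = 28.3, S = (-13.13, 6.775). ∠USF = 62.4° gives SF at -91.00° from the x-axis; with |SF| = 26.6, F = (-13.59, -19.82). Then |TF| = |F − T| = 10.20.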